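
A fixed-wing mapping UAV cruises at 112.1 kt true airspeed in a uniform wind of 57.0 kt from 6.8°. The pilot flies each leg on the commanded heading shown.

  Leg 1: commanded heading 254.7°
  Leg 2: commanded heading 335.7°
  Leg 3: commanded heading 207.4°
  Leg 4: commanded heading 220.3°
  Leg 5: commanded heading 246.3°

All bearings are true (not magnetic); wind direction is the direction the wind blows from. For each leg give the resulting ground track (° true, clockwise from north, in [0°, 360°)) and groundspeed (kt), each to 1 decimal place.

Leg 1: track=233.1°, groundspeed=143.6 kt
Leg 2: track=310.8°, groundspeed=69.8 kt
Leg 3: track=200.5°, groundspeed=166.7 kt
Leg 4: track=209.2°, groundspeed=162.7 kt
Leg 5: track=227.1°, groundspeed=149.3 kt

Leg 1: heading 254.7°; drift -21.6° → track 233.1°, groundspeed 143.6 kt
Leg 2: heading 335.7°; drift -24.9° → track 310.8°, groundspeed 69.8 kt
Leg 3: heading 207.4°; drift -6.9° → track 200.5°, groundspeed 166.7 kt
Leg 4: heading 220.3°; drift -11.1° → track 209.2°, groundspeed 162.7 kt
Leg 5: heading 246.3°; drift -19.2° → track 227.1°, groundspeed 149.3 kt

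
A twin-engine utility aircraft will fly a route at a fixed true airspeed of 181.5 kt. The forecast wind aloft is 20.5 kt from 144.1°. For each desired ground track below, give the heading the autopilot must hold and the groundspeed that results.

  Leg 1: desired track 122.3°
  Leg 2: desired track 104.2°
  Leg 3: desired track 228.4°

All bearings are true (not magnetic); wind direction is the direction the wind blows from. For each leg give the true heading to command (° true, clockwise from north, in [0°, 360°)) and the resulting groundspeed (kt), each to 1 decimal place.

Leg 1: desired track 122.3°; wind correction +2.4° → command heading 124.7°, groundspeed 162.3 kt
Leg 2: desired track 104.2°; wind correction +4.2° → command heading 108.4°, groundspeed 165.3 kt
Leg 3: desired track 228.4°; wind correction -6.5° → command heading 221.9°, groundspeed 178.3 kt

Leg 1: heading=124.7°, groundspeed=162.3 kt
Leg 2: heading=108.4°, groundspeed=165.3 kt
Leg 3: heading=221.9°, groundspeed=178.3 kt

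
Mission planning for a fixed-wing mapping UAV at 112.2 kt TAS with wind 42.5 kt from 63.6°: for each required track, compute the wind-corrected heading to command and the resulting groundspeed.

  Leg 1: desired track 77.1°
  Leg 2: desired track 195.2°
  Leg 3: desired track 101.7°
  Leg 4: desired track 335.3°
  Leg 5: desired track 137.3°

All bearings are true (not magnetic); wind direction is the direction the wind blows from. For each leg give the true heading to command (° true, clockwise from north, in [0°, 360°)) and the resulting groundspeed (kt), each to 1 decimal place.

Leg 1: heading=72.0°, groundspeed=70.4 kt
Leg 2: heading=178.7°, groundspeed=135.8 kt
Leg 3: heading=88.2°, groundspeed=75.6 kt
Leg 4: heading=357.5°, groundspeed=102.6 kt
Leg 5: heading=116.0°, groundspeed=92.6 kt

Leg 1: desired track 77.1°; wind correction -5.1° → command heading 72.0°, groundspeed 70.4 kt
Leg 2: desired track 195.2°; wind correction -16.5° → command heading 178.7°, groundspeed 135.8 kt
Leg 3: desired track 101.7°; wind correction -13.5° → command heading 88.2°, groundspeed 75.6 kt
Leg 4: desired track 335.3°; wind correction +22.2° → command heading 357.5°, groundspeed 102.6 kt
Leg 5: desired track 137.3°; wind correction -21.3° → command heading 116.0°, groundspeed 92.6 kt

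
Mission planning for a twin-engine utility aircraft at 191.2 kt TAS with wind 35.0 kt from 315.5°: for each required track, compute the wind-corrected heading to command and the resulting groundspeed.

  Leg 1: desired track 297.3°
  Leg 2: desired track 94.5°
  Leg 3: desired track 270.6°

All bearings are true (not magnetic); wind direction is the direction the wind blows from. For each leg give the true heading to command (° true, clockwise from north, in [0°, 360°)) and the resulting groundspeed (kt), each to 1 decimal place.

Leg 1: desired track 297.3°; wind correction +3.3° → command heading 300.6°, groundspeed 157.6 kt
Leg 2: desired track 94.5°; wind correction -6.9° → command heading 87.6°, groundspeed 216.2 kt
Leg 3: desired track 270.6°; wind correction +7.4° → command heading 278.0°, groundspeed 164.8 kt

Leg 1: heading=300.6°, groundspeed=157.6 kt
Leg 2: heading=87.6°, groundspeed=216.2 kt
Leg 3: heading=278.0°, groundspeed=164.8 kt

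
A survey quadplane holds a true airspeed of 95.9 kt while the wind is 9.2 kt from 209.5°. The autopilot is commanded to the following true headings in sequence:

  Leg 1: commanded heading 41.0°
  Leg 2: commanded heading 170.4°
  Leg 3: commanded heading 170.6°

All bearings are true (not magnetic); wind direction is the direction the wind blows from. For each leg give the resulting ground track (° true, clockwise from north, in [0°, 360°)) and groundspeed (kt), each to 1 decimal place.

Leg 1: heading 41.0°; drift -1.0° → track 40.0°, groundspeed 104.9 kt
Leg 2: heading 170.4°; drift -3.7° → track 166.7°, groundspeed 88.9 kt
Leg 3: heading 170.6°; drift -3.7° → track 166.9°, groundspeed 88.9 kt

Leg 1: track=40.0°, groundspeed=104.9 kt
Leg 2: track=166.7°, groundspeed=88.9 kt
Leg 3: track=166.9°, groundspeed=88.9 kt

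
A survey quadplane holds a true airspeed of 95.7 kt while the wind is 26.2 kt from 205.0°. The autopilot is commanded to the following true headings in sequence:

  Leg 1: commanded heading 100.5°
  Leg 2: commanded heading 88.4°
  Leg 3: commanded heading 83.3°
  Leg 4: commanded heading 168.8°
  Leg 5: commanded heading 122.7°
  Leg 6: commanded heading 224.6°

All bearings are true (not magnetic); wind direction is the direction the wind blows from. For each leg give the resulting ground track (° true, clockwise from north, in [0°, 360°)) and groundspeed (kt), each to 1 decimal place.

Leg 1: track=86.6°, groundspeed=105.4 kt
Leg 2: track=76.1°, groundspeed=110.0 kt
Leg 3: track=71.8°, groundspeed=111.7 kt
Leg 4: track=157.1°, groundspeed=76.1 kt
Leg 5: track=107.0°, groundspeed=95.8 kt
Leg 6: track=231.7°, groundspeed=71.6 kt

Leg 1: heading 100.5°; drift -13.9° → track 86.6°, groundspeed 105.4 kt
Leg 2: heading 88.4°; drift -12.3° → track 76.1°, groundspeed 110.0 kt
Leg 3: heading 83.3°; drift -11.5° → track 71.8°, groundspeed 111.7 kt
Leg 4: heading 168.8°; drift -11.7° → track 157.1°, groundspeed 76.1 kt
Leg 5: heading 122.7°; drift -15.7° → track 107.0°, groundspeed 95.8 kt
Leg 6: heading 224.6°; drift +7.1° → track 231.7°, groundspeed 71.6 kt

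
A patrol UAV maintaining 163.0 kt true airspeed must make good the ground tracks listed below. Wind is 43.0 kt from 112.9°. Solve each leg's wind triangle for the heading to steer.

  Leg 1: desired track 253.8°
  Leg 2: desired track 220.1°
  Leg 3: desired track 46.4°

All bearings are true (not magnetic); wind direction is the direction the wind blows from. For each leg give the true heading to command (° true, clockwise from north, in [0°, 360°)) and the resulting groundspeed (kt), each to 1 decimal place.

Leg 1: heading=244.2°, groundspeed=194.1 kt
Leg 2: heading=205.5°, groundspeed=170.5 kt
Leg 3: heading=60.4°, groundspeed=141.0 kt

Leg 1: desired track 253.8°; wind correction -9.6° → command heading 244.2°, groundspeed 194.1 kt
Leg 2: desired track 220.1°; wind correction -14.6° → command heading 205.5°, groundspeed 170.5 kt
Leg 3: desired track 46.4°; wind correction +14.0° → command heading 60.4°, groundspeed 141.0 kt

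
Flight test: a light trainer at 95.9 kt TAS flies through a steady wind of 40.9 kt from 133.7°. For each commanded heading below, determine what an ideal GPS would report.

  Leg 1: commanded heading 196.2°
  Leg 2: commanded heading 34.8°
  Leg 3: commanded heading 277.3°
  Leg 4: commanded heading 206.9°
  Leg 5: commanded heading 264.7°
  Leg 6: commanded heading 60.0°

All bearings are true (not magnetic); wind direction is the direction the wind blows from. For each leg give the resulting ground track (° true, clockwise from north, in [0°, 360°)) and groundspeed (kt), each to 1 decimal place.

Leg 1: heading 196.2°; drift +25.2° → track 221.4°, groundspeed 85.1 kt
Leg 2: heading 34.8°; drift -21.6° → track 13.2°, groundspeed 109.9 kt
Leg 3: heading 277.3°; drift +10.7° → track 288.0°, groundspeed 131.1 kt
Leg 4: heading 206.9°; drift +25.0° → track 231.9°, groundspeed 92.7 kt
Leg 5: heading 264.7°; drift +14.1° → track 278.8°, groundspeed 126.6 kt
Leg 6: heading 60.0°; drift -24.9° → track 35.1°, groundspeed 93.1 kt

Leg 1: track=221.4°, groundspeed=85.1 kt
Leg 2: track=13.2°, groundspeed=109.9 kt
Leg 3: track=288.0°, groundspeed=131.1 kt
Leg 4: track=231.9°, groundspeed=92.7 kt
Leg 5: track=278.8°, groundspeed=126.6 kt
Leg 6: track=35.1°, groundspeed=93.1 kt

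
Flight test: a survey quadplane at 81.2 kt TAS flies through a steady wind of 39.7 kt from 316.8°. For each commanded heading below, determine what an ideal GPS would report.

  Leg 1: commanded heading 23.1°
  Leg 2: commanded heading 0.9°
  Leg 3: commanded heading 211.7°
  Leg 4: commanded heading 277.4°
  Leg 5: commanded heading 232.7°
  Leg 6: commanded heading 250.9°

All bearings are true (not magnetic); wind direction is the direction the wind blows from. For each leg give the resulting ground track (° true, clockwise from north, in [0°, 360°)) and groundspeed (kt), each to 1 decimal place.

Leg 1: heading 23.1°; drift +29.1° → track 52.2°, groundspeed 74.7 kt
Leg 2: heading 0.9°; drift +27.7° → track 28.6°, groundspeed 59.5 kt
Leg 3: heading 211.7°; drift -22.7° → track 189.0°, groundspeed 99.2 kt
Leg 4: heading 277.4°; drift -26.5° → track 250.9°, groundspeed 56.5 kt
Leg 5: heading 232.7°; drift -27.1° → track 205.6°, groundspeed 86.6 kt
Leg 6: heading 250.9°; drift -29.1° → track 221.8°, groundspeed 74.4 kt

Leg 1: track=52.2°, groundspeed=74.7 kt
Leg 2: track=28.6°, groundspeed=59.5 kt
Leg 3: track=189.0°, groundspeed=99.2 kt
Leg 4: track=250.9°, groundspeed=56.5 kt
Leg 5: track=205.6°, groundspeed=86.6 kt
Leg 6: track=221.8°, groundspeed=74.4 kt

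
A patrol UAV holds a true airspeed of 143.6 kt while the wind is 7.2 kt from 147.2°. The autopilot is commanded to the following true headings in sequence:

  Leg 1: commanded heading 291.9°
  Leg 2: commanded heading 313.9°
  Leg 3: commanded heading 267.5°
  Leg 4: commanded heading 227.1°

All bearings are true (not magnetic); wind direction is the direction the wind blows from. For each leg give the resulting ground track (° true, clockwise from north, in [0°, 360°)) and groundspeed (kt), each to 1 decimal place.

Leg 1: heading 291.9°; drift +1.6° → track 293.5°, groundspeed 149.5 kt
Leg 2: heading 313.9°; drift +0.6° → track 314.5°, groundspeed 150.6 kt
Leg 3: heading 267.5°; drift +2.4° → track 269.9°, groundspeed 147.4 kt
Leg 4: heading 227.1°; drift +2.9° → track 230.0°, groundspeed 142.5 kt

Leg 1: track=293.5°, groundspeed=149.5 kt
Leg 2: track=314.5°, groundspeed=150.6 kt
Leg 3: track=269.9°, groundspeed=147.4 kt
Leg 4: track=230.0°, groundspeed=142.5 kt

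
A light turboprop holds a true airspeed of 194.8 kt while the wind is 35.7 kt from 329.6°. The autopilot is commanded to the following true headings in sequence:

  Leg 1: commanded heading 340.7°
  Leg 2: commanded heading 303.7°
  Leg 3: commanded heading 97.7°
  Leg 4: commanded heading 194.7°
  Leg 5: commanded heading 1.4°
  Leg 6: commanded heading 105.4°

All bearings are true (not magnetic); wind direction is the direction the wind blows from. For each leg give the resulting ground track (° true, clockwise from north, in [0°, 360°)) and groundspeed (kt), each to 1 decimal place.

Leg 1: track=343.2°, groundspeed=159.9 kt
Leg 2: track=298.2°, groundspeed=163.4 kt
Leg 3: track=105.1°, groundspeed=218.6 kt
Leg 4: track=188.1°, groundspeed=221.4 kt
Leg 5: track=7.9°, groundspeed=165.5 kt
Leg 6: track=111.8°, groundspeed=221.8 kt

Leg 1: heading 340.7°; drift +2.5° → track 343.2°, groundspeed 159.9 kt
Leg 2: heading 303.7°; drift -5.5° → track 298.2°, groundspeed 163.4 kt
Leg 3: heading 97.7°; drift +7.4° → track 105.1°, groundspeed 218.6 kt
Leg 4: heading 194.7°; drift -6.6° → track 188.1°, groundspeed 221.4 kt
Leg 5: heading 1.4°; drift +6.5° → track 7.9°, groundspeed 165.5 kt
Leg 6: heading 105.4°; drift +6.4° → track 111.8°, groundspeed 221.8 kt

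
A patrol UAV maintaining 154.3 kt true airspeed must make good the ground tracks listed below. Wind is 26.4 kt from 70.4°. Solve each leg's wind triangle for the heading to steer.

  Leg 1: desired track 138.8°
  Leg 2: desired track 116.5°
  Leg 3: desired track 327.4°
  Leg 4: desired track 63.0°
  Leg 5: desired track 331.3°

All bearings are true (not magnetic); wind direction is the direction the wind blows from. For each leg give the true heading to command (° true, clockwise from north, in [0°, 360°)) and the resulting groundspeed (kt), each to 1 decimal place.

Leg 1: heading=129.6°, groundspeed=142.6 kt
Leg 2: heading=109.4°, groundspeed=134.8 kt
Leg 3: heading=337.0°, groundspeed=158.1 kt
Leg 4: heading=64.3°, groundspeed=128.1 kt
Leg 5: heading=341.0°, groundspeed=156.3 kt

Leg 1: desired track 138.8°; wind correction -9.2° → command heading 129.6°, groundspeed 142.6 kt
Leg 2: desired track 116.5°; wind correction -7.1° → command heading 109.4°, groundspeed 134.8 kt
Leg 3: desired track 327.4°; wind correction +9.6° → command heading 337.0°, groundspeed 158.1 kt
Leg 4: desired track 63.0°; wind correction +1.3° → command heading 64.3°, groundspeed 128.1 kt
Leg 5: desired track 331.3°; wind correction +9.7° → command heading 341.0°, groundspeed 156.3 kt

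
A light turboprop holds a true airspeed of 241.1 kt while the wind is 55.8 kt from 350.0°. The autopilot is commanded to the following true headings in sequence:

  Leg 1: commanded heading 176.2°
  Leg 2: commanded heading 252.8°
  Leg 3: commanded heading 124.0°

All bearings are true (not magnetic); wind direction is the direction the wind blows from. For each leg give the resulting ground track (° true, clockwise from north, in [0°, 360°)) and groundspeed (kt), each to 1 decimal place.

Leg 1: track=175.0°, groundspeed=296.6 kt
Leg 2: track=240.2°, groundspeed=254.2 kt
Leg 3: track=132.2°, groundspeed=282.7 kt

Leg 1: heading 176.2°; drift -1.2° → track 175.0°, groundspeed 296.6 kt
Leg 2: heading 252.8°; drift -12.6° → track 240.2°, groundspeed 254.2 kt
Leg 3: heading 124.0°; drift +8.2° → track 132.2°, groundspeed 282.7 kt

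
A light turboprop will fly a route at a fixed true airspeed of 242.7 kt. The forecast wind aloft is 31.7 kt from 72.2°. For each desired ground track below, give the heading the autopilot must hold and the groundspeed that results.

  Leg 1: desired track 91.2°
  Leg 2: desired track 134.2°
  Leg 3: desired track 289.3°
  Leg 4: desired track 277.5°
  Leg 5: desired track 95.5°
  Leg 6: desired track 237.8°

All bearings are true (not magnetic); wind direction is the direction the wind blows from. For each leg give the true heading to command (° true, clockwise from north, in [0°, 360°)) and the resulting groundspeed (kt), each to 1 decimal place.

Leg 1: heading=88.8°, groundspeed=212.5 kt
Leg 2: heading=127.6°, groundspeed=226.2 kt
Leg 3: heading=293.8°, groundspeed=267.2 kt
Leg 4: heading=280.7°, groundspeed=271.0 kt
Leg 5: heading=92.5°, groundspeed=213.3 kt
Leg 6: heading=235.9°, groundspeed=273.3 kt

Leg 1: desired track 91.2°; wind correction -2.4° → command heading 88.8°, groundspeed 212.5 kt
Leg 2: desired track 134.2°; wind correction -6.6° → command heading 127.6°, groundspeed 226.2 kt
Leg 3: desired track 289.3°; wind correction +4.5° → command heading 293.8°, groundspeed 267.2 kt
Leg 4: desired track 277.5°; wind correction +3.2° → command heading 280.7°, groundspeed 271.0 kt
Leg 5: desired track 95.5°; wind correction -3.0° → command heading 92.5°, groundspeed 213.3 kt
Leg 6: desired track 237.8°; wind correction -1.9° → command heading 235.9°, groundspeed 273.3 kt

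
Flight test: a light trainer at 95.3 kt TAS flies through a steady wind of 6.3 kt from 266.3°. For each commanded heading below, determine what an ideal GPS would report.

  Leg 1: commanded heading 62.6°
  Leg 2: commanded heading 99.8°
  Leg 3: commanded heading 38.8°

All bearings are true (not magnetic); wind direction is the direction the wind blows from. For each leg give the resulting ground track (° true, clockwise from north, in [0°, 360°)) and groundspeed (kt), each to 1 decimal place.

Leg 1: heading 62.6°; drift +1.4° → track 64.0°, groundspeed 101.1 kt
Leg 2: heading 99.8°; drift -0.8° → track 99.0°, groundspeed 101.4 kt
Leg 3: heading 38.8°; drift +2.7° → track 41.5°, groundspeed 99.7 kt

Leg 1: track=64.0°, groundspeed=101.1 kt
Leg 2: track=99.0°, groundspeed=101.4 kt
Leg 3: track=41.5°, groundspeed=99.7 kt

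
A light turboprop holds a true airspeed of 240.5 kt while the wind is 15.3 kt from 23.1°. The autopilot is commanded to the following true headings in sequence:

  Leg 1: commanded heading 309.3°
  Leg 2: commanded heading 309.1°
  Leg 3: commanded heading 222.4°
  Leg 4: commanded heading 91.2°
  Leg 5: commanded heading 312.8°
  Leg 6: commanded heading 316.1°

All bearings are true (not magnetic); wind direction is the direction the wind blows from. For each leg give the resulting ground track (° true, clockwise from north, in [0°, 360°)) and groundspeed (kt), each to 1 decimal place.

Leg 1: track=305.7°, groundspeed=236.7 kt
Leg 2: track=305.5°, groundspeed=236.7 kt
Leg 3: track=221.3°, groundspeed=255.0 kt
Leg 4: track=94.7°, groundspeed=235.2 kt
Leg 5: track=309.3°, groundspeed=235.8 kt
Leg 6: track=312.7°, groundspeed=234.9 kt

Leg 1: heading 309.3°; drift -3.6° → track 305.7°, groundspeed 236.7 kt
Leg 2: heading 309.1°; drift -3.6° → track 305.5°, groundspeed 236.7 kt
Leg 3: heading 222.4°; drift -1.1° → track 221.3°, groundspeed 255.0 kt
Leg 4: heading 91.2°; drift +3.5° → track 94.7°, groundspeed 235.2 kt
Leg 5: heading 312.8°; drift -3.5° → track 309.3°, groundspeed 235.8 kt
Leg 6: heading 316.1°; drift -3.4° → track 312.7°, groundspeed 234.9 kt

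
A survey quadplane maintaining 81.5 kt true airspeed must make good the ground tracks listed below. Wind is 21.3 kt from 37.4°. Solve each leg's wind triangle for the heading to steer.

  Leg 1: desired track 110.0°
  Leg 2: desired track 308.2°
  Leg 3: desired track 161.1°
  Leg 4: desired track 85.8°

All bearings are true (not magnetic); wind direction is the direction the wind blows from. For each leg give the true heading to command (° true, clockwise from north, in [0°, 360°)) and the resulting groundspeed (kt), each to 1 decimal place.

Leg 1: heading=95.6°, groundspeed=72.6 kt
Leg 2: heading=323.3°, groundspeed=78.4 kt
Leg 3: heading=148.5°, groundspeed=91.4 kt
Leg 4: heading=74.5°, groundspeed=65.8 kt

Leg 1: desired track 110.0°; wind correction -14.4° → command heading 95.6°, groundspeed 72.6 kt
Leg 2: desired track 308.2°; wind correction +15.1° → command heading 323.3°, groundspeed 78.4 kt
Leg 3: desired track 161.1°; wind correction -12.6° → command heading 148.5°, groundspeed 91.4 kt
Leg 4: desired track 85.8°; wind correction -11.3° → command heading 74.5°, groundspeed 65.8 kt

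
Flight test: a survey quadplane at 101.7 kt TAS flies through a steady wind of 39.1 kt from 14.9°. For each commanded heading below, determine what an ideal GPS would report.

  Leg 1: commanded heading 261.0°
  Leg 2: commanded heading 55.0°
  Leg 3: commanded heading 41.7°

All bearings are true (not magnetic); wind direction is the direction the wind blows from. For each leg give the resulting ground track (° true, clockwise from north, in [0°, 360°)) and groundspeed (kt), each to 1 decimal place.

Leg 1: track=244.1°, groundspeed=122.9 kt
Leg 2: track=74.3°, groundspeed=76.1 kt
Leg 3: track=56.5°, groundspeed=69.1 kt

Leg 1: heading 261.0°; drift -16.9° → track 244.1°, groundspeed 122.9 kt
Leg 2: heading 55.0°; drift +19.3° → track 74.3°, groundspeed 76.1 kt
Leg 3: heading 41.7°; drift +14.8° → track 56.5°, groundspeed 69.1 kt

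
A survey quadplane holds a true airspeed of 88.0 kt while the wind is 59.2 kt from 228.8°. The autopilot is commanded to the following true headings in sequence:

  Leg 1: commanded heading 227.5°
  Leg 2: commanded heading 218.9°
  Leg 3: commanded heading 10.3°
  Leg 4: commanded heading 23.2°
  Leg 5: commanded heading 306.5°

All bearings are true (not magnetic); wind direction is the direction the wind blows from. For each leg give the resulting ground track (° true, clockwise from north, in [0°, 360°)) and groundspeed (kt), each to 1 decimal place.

Leg 1: track=224.8°, groundspeed=28.8 kt
Leg 2: track=200.0°, groundspeed=31.4 kt
Leg 3: track=25.6°, groundspeed=139.3 kt
Leg 4: track=33.5°, groundspeed=143.7 kt
Leg 5: track=344.0°, groundspeed=95.0 kt

Leg 1: heading 227.5°; drift -2.7° → track 224.8°, groundspeed 28.8 kt
Leg 2: heading 218.9°; drift -18.9° → track 200.0°, groundspeed 31.4 kt
Leg 3: heading 10.3°; drift +15.3° → track 25.6°, groundspeed 139.3 kt
Leg 4: heading 23.2°; drift +10.3° → track 33.5°, groundspeed 143.7 kt
Leg 5: heading 306.5°; drift +37.5° → track 344.0°, groundspeed 95.0 kt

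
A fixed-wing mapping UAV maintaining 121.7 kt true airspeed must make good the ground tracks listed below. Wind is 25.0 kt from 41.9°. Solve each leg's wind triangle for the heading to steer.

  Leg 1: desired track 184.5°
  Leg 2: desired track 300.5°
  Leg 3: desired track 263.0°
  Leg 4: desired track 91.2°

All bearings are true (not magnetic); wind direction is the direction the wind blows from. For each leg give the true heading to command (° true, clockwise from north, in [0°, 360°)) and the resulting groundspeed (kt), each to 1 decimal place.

Leg 1: desired track 184.5°; wind correction -7.2° → command heading 177.3°, groundspeed 140.6 kt
Leg 2: desired track 300.5°; wind correction +11.6° → command heading 312.1°, groundspeed 124.1 kt
Leg 3: desired track 263.0°; wind correction +7.8° → command heading 270.8°, groundspeed 139.4 kt
Leg 4: desired track 91.2°; wind correction -9.0° → command heading 82.2°, groundspeed 103.9 kt

Leg 1: heading=177.3°, groundspeed=140.6 kt
Leg 2: heading=312.1°, groundspeed=124.1 kt
Leg 3: heading=270.8°, groundspeed=139.4 kt
Leg 4: heading=82.2°, groundspeed=103.9 kt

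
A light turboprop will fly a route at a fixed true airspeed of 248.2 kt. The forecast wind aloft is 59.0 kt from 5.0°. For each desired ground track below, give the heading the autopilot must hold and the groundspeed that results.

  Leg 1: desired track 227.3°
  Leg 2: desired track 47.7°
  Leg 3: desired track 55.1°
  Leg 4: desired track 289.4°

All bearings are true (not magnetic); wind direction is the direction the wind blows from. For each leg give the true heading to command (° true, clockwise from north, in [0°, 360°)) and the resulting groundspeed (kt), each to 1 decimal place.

Leg 1: heading=236.5°, groundspeed=288.6 kt
Leg 2: heading=38.4°, groundspeed=201.6 kt
Leg 3: heading=44.6°, groundspeed=206.2 kt
Leg 4: heading=302.7°, groundspeed=226.9 kt

Leg 1: desired track 227.3°; wind correction +9.2° → command heading 236.5°, groundspeed 288.6 kt
Leg 2: desired track 47.7°; wind correction -9.3° → command heading 38.4°, groundspeed 201.6 kt
Leg 3: desired track 55.1°; wind correction -10.5° → command heading 44.6°, groundspeed 206.2 kt
Leg 4: desired track 289.4°; wind correction +13.3° → command heading 302.7°, groundspeed 226.9 kt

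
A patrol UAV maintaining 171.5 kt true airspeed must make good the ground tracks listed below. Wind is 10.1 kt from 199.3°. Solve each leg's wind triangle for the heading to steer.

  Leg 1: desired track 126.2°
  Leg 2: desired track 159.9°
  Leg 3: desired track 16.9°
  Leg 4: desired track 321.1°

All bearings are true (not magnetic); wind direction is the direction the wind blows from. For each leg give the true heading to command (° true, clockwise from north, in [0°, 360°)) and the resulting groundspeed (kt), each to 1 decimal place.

Leg 1: heading=129.4°, groundspeed=168.3 kt
Leg 2: heading=162.0°, groundspeed=163.6 kt
Leg 3: heading=16.8°, groundspeed=181.6 kt
Leg 4: heading=318.2°, groundspeed=176.6 kt

Leg 1: desired track 126.2°; wind correction +3.2° → command heading 129.4°, groundspeed 168.3 kt
Leg 2: desired track 159.9°; wind correction +2.1° → command heading 162.0°, groundspeed 163.6 kt
Leg 3: desired track 16.9°; wind correction -0.1° → command heading 16.8°, groundspeed 181.6 kt
Leg 4: desired track 321.1°; wind correction -2.9° → command heading 318.2°, groundspeed 176.6 kt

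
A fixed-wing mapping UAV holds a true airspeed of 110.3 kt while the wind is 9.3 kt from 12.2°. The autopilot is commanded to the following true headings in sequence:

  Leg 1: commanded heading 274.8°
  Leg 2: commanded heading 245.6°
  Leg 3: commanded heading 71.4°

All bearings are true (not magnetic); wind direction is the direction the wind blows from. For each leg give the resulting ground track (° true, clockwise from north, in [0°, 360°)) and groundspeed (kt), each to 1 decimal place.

Leg 1: track=270.1°, groundspeed=111.9 kt
Leg 2: track=241.9°, groundspeed=116.1 kt
Leg 3: track=75.7°, groundspeed=105.8 kt

Leg 1: heading 274.8°; drift -4.7° → track 270.1°, groundspeed 111.9 kt
Leg 2: heading 245.6°; drift -3.7° → track 241.9°, groundspeed 116.1 kt
Leg 3: heading 71.4°; drift +4.3° → track 75.7°, groundspeed 105.8 kt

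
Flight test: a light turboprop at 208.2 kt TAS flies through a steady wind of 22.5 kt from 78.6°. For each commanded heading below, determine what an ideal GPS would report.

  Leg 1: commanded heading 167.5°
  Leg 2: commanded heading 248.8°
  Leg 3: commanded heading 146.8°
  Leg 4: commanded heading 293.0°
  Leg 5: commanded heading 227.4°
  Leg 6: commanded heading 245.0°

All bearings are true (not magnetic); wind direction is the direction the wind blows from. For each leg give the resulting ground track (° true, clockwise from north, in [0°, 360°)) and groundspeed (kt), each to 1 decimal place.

Leg 1: heading 167.5°; drift +6.2° → track 173.7°, groundspeed 209.0 kt
Leg 2: heading 248.8°; drift +1.0° → track 249.8°, groundspeed 230.4 kt
Leg 3: heading 146.8°; drift +6.0° → track 152.8°, groundspeed 200.9 kt
Leg 4: heading 293.0°; drift -3.2° → track 289.8°, groundspeed 227.1 kt
Leg 5: heading 227.4°; drift +2.9° → track 230.3°, groundspeed 227.7 kt
Leg 6: heading 245.0°; drift +1.3° → track 246.3°, groundspeed 230.1 kt

Leg 1: track=173.7°, groundspeed=209.0 kt
Leg 2: track=249.8°, groundspeed=230.4 kt
Leg 3: track=152.8°, groundspeed=200.9 kt
Leg 4: track=289.8°, groundspeed=227.1 kt
Leg 5: track=230.3°, groundspeed=227.7 kt
Leg 6: track=246.3°, groundspeed=230.1 kt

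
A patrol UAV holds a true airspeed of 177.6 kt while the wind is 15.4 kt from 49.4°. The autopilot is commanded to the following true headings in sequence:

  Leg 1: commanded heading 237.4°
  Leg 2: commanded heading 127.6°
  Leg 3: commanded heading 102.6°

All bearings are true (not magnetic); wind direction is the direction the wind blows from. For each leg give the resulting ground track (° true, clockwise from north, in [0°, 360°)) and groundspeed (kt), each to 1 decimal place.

Leg 1: track=236.8°, groundspeed=192.9 kt
Leg 2: track=132.5°, groundspeed=175.1 kt
Leg 3: track=106.8°, groundspeed=168.8 kt

Leg 1: heading 237.4°; drift -0.6° → track 236.8°, groundspeed 192.9 kt
Leg 2: heading 127.6°; drift +4.9° → track 132.5°, groundspeed 175.1 kt
Leg 3: heading 102.6°; drift +4.2° → track 106.8°, groundspeed 168.8 kt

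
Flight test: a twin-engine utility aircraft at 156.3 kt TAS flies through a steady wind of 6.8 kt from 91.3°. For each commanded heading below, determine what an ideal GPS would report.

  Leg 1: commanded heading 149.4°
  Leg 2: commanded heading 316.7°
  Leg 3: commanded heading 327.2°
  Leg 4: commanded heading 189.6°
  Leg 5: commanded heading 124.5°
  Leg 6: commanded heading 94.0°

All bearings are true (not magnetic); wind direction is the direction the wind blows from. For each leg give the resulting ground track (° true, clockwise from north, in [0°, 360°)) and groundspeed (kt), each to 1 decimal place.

Leg 1: heading 149.4°; drift +2.2° → track 151.6°, groundspeed 152.8 kt
Leg 2: heading 316.7°; drift -1.7° → track 315.0°, groundspeed 161.1 kt
Leg 3: heading 327.2°; drift -2.0° → track 325.2°, groundspeed 160.2 kt
Leg 4: heading 189.6°; drift +2.4° → track 192.0°, groundspeed 157.4 kt
Leg 5: heading 124.5°; drift +1.4° → track 125.9°, groundspeed 150.7 kt
Leg 6: heading 94.0°; drift +0.1° → track 94.1°, groundspeed 149.5 kt

Leg 1: track=151.6°, groundspeed=152.8 kt
Leg 2: track=315.0°, groundspeed=161.1 kt
Leg 3: track=325.2°, groundspeed=160.2 kt
Leg 4: track=192.0°, groundspeed=157.4 kt
Leg 5: track=125.9°, groundspeed=150.7 kt
Leg 6: track=94.1°, groundspeed=149.5 kt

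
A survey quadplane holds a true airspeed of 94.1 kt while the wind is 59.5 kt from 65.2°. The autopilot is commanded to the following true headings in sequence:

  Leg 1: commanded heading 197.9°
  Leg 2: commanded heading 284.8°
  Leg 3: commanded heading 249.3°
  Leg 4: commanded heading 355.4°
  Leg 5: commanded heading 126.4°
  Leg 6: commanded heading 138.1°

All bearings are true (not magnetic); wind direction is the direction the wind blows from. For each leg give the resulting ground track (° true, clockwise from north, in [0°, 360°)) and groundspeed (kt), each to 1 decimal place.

Leg 1: track=215.9°, groundspeed=141.4 kt
Leg 2: track=269.6°, groundspeed=145.0 kt
Leg 3: track=247.7°, groundspeed=153.5 kt
Leg 4: track=318.2°, groundspeed=92.3 kt
Leg 5: track=164.9°, groundspeed=83.7 kt
Leg 6: track=174.7°, groundspeed=95.4 kt

Leg 1: heading 197.9°; drift +18.0° → track 215.9°, groundspeed 141.4 kt
Leg 2: heading 284.8°; drift -15.2° → track 269.6°, groundspeed 145.0 kt
Leg 3: heading 249.3°; drift -1.6° → track 247.7°, groundspeed 153.5 kt
Leg 4: heading 355.4°; drift -37.2° → track 318.2°, groundspeed 92.3 kt
Leg 5: heading 126.4°; drift +38.5° → track 164.9°, groundspeed 83.7 kt
Leg 6: heading 138.1°; drift +36.6° → track 174.7°, groundspeed 95.4 kt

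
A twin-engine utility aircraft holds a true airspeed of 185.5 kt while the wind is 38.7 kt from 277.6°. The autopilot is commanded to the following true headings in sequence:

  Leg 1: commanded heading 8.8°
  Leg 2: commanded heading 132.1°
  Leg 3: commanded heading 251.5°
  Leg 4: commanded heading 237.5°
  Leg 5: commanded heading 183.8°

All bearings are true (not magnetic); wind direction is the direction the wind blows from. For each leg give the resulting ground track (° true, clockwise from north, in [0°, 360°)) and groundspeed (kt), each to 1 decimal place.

Leg 1: heading 8.8°; drift +11.7° → track 20.5°, groundspeed 190.3 kt
Leg 2: heading 132.1°; drift -5.8° → track 126.3°, groundspeed 218.5 kt
Leg 3: heading 251.5°; drift -6.4° → track 245.1°, groundspeed 151.7 kt
Leg 4: heading 237.5°; drift -9.1° → track 228.4°, groundspeed 157.9 kt
Leg 5: heading 183.8°; drift -11.6° → track 172.2°, groundspeed 192.0 kt

Leg 1: track=20.5°, groundspeed=190.3 kt
Leg 2: track=126.3°, groundspeed=218.5 kt
Leg 3: track=245.1°, groundspeed=151.7 kt
Leg 4: track=228.4°, groundspeed=157.9 kt
Leg 5: track=172.2°, groundspeed=192.0 kt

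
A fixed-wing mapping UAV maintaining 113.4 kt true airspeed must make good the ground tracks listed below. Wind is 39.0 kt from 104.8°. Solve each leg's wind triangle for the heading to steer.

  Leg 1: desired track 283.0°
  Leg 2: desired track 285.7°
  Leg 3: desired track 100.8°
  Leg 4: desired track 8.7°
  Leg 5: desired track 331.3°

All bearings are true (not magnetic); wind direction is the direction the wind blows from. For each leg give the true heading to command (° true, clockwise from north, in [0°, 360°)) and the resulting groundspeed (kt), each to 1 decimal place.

Leg 1: heading=282.4°, groundspeed=152.4 kt
Leg 2: heading=286.0°, groundspeed=152.4 kt
Leg 3: heading=102.2°, groundspeed=74.5 kt
Leg 4: heading=28.7°, groundspeed=110.7 kt
Leg 5: heading=345.7°, groundspeed=136.7 kt

Leg 1: desired track 283.0°; wind correction -0.6° → command heading 282.4°, groundspeed 152.4 kt
Leg 2: desired track 285.7°; wind correction +0.3° → command heading 286.0°, groundspeed 152.4 kt
Leg 3: desired track 100.8°; wind correction +1.4° → command heading 102.2°, groundspeed 74.5 kt
Leg 4: desired track 8.7°; wind correction +20.0° → command heading 28.7°, groundspeed 110.7 kt
Leg 5: desired track 331.3°; wind correction +14.4° → command heading 345.7°, groundspeed 136.7 kt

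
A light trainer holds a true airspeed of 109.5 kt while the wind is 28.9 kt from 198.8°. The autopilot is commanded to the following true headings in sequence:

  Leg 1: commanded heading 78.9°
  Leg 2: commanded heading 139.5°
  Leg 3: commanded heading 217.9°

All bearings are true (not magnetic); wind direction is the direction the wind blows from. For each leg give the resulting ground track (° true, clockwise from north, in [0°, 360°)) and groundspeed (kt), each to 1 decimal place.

Leg 1: heading 78.9°; drift -11.4° → track 67.5°, groundspeed 126.4 kt
Leg 2: heading 139.5°; drift -14.7° → track 124.8°, groundspeed 97.9 kt
Leg 3: heading 217.9°; drift +6.6° → track 224.5°, groundspeed 82.7 kt

Leg 1: track=67.5°, groundspeed=126.4 kt
Leg 2: track=124.8°, groundspeed=97.9 kt
Leg 3: track=224.5°, groundspeed=82.7 kt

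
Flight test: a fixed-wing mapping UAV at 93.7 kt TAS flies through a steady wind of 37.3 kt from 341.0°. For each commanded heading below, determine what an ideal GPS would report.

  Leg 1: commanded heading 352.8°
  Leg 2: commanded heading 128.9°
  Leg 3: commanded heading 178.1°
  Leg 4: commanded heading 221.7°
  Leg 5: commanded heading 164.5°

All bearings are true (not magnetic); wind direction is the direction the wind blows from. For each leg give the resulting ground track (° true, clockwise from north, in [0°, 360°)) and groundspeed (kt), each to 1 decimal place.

Leg 1: heading 352.8°; drift +7.6° → track 0.4°, groundspeed 57.7 kt
Leg 2: heading 128.9°; drift +9.0° → track 137.9°, groundspeed 126.9 kt
Leg 3: heading 178.1°; drift -4.8° → track 173.3°, groundspeed 129.8 kt
Leg 4: heading 221.7°; drift -16.2° → track 205.5°, groundspeed 116.6 kt
Leg 5: heading 164.5°; drift -1.0° → track 163.5°, groundspeed 131.0 kt

Leg 1: track=0.4°, groundspeed=57.7 kt
Leg 2: track=137.9°, groundspeed=126.9 kt
Leg 3: track=173.3°, groundspeed=129.8 kt
Leg 4: track=205.5°, groundspeed=116.6 kt
Leg 5: track=163.5°, groundspeed=131.0 kt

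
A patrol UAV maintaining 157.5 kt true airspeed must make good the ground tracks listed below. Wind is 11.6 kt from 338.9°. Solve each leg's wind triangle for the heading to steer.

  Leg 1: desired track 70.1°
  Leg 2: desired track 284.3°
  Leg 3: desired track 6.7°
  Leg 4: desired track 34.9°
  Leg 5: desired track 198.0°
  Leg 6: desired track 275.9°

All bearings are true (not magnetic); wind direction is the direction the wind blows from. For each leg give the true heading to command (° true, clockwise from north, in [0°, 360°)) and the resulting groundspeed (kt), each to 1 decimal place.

Leg 1: desired track 70.1°; wind correction -4.2° → command heading 65.9°, groundspeed 157.3 kt
Leg 2: desired track 284.3°; wind correction +3.4° → command heading 287.7°, groundspeed 150.5 kt
Leg 3: desired track 6.7°; wind correction -2.0° → command heading 4.7°, groundspeed 147.1 kt
Leg 4: desired track 34.9°; wind correction -3.5° → command heading 31.4°, groundspeed 150.7 kt
Leg 5: desired track 198.0°; wind correction +2.7° → command heading 200.7°, groundspeed 166.3 kt
Leg 6: desired track 275.9°; wind correction +3.8° → command heading 279.7°, groundspeed 151.9 kt

Leg 1: heading=65.9°, groundspeed=157.3 kt
Leg 2: heading=287.7°, groundspeed=150.5 kt
Leg 3: heading=4.7°, groundspeed=147.1 kt
Leg 4: heading=31.4°, groundspeed=150.7 kt
Leg 5: heading=200.7°, groundspeed=166.3 kt
Leg 6: heading=279.7°, groundspeed=151.9 kt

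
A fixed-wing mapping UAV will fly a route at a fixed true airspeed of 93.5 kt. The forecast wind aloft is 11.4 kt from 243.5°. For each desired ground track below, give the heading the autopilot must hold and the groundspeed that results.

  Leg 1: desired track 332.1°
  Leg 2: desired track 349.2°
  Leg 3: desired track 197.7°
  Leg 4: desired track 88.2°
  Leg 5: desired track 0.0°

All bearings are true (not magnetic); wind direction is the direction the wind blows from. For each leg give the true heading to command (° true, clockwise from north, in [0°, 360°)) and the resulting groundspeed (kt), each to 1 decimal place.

Leg 1: heading=325.1°, groundspeed=92.5 kt
Leg 2: heading=342.5°, groundspeed=95.9 kt
Leg 3: heading=202.7°, groundspeed=85.2 kt
Leg 4: heading=91.1°, groundspeed=103.7 kt
Leg 5: heading=353.7°, groundspeed=98.0 kt

Leg 1: desired track 332.1°; wind correction -7.0° → command heading 325.1°, groundspeed 92.5 kt
Leg 2: desired track 349.2°; wind correction -6.7° → command heading 342.5°, groundspeed 95.9 kt
Leg 3: desired track 197.7°; wind correction +5.0° → command heading 202.7°, groundspeed 85.2 kt
Leg 4: desired track 88.2°; wind correction +2.9° → command heading 91.1°, groundspeed 103.7 kt
Leg 5: desired track 0.0°; wind correction -6.3° → command heading 353.7°, groundspeed 98.0 kt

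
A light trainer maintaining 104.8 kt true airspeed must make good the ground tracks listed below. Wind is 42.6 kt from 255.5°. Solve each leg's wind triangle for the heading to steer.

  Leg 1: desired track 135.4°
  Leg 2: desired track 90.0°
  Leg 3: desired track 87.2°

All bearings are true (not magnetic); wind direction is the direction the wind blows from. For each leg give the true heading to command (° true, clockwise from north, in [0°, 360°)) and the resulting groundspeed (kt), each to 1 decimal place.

Leg 1: heading=156.0°, groundspeed=119.5 kt
Leg 2: heading=95.8°, groundspeed=145.5 kt
Leg 3: heading=91.9°, groundspeed=146.2 kt

Leg 1: desired track 135.4°; wind correction +20.6° → command heading 156.0°, groundspeed 119.5 kt
Leg 2: desired track 90.0°; wind correction +5.8° → command heading 95.8°, groundspeed 145.5 kt
Leg 3: desired track 87.2°; wind correction +4.7° → command heading 91.9°, groundspeed 146.2 kt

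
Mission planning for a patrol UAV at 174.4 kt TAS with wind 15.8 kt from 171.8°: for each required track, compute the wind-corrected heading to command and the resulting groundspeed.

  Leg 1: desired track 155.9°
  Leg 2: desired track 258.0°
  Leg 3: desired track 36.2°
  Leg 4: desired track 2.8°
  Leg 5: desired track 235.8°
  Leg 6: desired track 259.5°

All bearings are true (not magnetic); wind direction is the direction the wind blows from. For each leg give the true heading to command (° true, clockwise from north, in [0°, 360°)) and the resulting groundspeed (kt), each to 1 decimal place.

Leg 1: desired track 155.9°; wind correction +1.4° → command heading 157.3°, groundspeed 159.2 kt
Leg 2: desired track 258.0°; wind correction -5.2° → command heading 252.8°, groundspeed 172.6 kt
Leg 3: desired track 36.2°; wind correction +3.6° → command heading 39.8°, groundspeed 185.3 kt
Leg 4: desired track 2.8°; wind correction +1.0° → command heading 3.8°, groundspeed 189.9 kt
Leg 5: desired track 235.8°; wind correction -4.7° → command heading 231.1°, groundspeed 166.9 kt
Leg 6: desired track 259.5°; wind correction -5.2° → command heading 254.3°, groundspeed 173.0 kt

Leg 1: heading=157.3°, groundspeed=159.2 kt
Leg 2: heading=252.8°, groundspeed=172.6 kt
Leg 3: heading=39.8°, groundspeed=185.3 kt
Leg 4: heading=3.8°, groundspeed=189.9 kt
Leg 5: heading=231.1°, groundspeed=166.9 kt
Leg 6: heading=254.3°, groundspeed=173.0 kt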